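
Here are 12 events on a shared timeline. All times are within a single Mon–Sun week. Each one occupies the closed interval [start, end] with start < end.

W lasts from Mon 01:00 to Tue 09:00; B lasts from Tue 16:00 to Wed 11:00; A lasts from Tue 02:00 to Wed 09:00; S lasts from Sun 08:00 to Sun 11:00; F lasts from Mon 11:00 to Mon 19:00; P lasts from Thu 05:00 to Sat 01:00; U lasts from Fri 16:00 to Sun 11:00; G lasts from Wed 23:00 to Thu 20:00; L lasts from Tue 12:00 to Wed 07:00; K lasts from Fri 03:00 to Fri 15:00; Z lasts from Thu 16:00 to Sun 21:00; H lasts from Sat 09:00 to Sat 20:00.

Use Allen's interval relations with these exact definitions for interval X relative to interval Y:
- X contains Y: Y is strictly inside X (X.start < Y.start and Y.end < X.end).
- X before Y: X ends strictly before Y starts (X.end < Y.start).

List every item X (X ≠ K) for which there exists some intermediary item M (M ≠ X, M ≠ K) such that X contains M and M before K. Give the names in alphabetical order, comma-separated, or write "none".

Target K = [Fri 03:00, Fri 15:00].
Intermediaries M with M before K: A, B, F, G, L, W.
Via A — items with X contains A: none.
Via B — items with X contains B: none.
Via F — items with X contains F: W.
Via G — items with X contains G: none.
Via L — items with X contains L: A.
Via W — items with X contains W: none.
Union: A, W.

A, W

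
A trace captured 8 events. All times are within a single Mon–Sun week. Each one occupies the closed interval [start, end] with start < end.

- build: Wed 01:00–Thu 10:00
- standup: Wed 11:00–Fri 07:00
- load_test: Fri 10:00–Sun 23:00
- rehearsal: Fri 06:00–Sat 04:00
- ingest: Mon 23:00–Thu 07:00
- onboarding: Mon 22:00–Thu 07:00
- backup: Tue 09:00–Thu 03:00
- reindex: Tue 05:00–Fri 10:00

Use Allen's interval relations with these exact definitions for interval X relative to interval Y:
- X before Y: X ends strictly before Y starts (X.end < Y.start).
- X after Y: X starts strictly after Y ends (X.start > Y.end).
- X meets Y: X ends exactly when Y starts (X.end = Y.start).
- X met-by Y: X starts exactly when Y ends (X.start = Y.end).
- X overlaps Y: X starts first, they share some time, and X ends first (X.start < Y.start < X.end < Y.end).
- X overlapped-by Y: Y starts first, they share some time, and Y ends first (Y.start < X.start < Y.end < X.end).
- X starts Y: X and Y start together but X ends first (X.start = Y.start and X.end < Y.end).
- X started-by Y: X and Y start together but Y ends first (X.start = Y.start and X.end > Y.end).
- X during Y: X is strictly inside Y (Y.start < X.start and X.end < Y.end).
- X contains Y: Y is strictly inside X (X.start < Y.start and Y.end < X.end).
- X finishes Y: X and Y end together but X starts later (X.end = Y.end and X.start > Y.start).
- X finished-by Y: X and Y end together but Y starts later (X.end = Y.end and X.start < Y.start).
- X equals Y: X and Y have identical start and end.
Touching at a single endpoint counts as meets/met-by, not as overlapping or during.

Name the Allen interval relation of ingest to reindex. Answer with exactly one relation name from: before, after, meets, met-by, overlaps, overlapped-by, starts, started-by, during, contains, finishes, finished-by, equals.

ingest = [Mon 23:00, Thu 07:00]; reindex = [Tue 05:00, Fri 10:00].
Compare endpoints: ingest.start < reindex.start, ingest.start < reindex.end, ingest.end > reindex.start, ingest.end < reindex.end.
That pattern is 'overlaps'.

overlaps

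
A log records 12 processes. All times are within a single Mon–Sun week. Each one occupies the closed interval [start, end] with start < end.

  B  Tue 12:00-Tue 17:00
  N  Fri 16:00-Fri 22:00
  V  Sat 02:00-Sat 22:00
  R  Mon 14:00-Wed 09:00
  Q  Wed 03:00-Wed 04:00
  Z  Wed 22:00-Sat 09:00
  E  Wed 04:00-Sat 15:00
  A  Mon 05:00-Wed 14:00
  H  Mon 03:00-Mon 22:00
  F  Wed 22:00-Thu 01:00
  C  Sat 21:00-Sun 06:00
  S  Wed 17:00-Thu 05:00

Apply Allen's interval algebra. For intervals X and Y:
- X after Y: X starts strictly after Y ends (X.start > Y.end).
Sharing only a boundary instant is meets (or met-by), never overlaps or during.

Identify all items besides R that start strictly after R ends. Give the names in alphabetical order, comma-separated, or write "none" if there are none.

C, F, N, S, V, Z

Target R = [Mon 14:00, Wed 09:00].
A [Mon 05:00, Wed 14:00] → contains → no.
B [Tue 12:00, Tue 17:00] → during → no.
C [Sat 21:00, Sun 06:00] → after → yes.
E [Wed 04:00, Sat 15:00] → overlapped-by → no.
F [Wed 22:00, Thu 01:00] → after → yes.
H [Mon 03:00, Mon 22:00] → overlaps → no.
N [Fri 16:00, Fri 22:00] → after → yes.
Q [Wed 03:00, Wed 04:00] → during → no.
S [Wed 17:00, Thu 05:00] → after → yes.
V [Sat 02:00, Sat 22:00] → after → yes.
Z [Wed 22:00, Sat 09:00] → after → yes.
Result: C, F, N, S, V, Z.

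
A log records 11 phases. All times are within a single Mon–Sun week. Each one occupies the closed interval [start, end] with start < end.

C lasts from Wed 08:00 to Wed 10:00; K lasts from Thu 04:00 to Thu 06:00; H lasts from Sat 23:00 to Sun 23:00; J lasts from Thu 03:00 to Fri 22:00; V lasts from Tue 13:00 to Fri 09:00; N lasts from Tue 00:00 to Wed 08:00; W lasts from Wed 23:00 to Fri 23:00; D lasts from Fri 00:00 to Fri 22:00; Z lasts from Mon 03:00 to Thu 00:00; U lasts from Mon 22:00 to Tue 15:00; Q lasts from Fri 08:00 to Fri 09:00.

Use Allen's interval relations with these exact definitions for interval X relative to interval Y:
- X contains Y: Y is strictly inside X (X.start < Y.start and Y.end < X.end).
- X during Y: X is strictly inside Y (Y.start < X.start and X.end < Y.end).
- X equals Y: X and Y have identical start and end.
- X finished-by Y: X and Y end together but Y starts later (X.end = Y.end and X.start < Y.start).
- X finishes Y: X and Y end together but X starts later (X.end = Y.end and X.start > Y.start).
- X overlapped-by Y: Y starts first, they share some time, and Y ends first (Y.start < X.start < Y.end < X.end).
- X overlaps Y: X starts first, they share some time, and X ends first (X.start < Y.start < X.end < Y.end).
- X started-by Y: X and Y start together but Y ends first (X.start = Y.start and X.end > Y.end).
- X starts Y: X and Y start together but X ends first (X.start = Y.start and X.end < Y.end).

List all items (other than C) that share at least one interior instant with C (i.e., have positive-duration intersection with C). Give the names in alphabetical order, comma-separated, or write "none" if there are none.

Target C = [Wed 08:00, Wed 10:00].
D [Fri 00:00, Fri 22:00] → after → no.
H [Sat 23:00, Sun 23:00] → after → no.
J [Thu 03:00, Fri 22:00] → after → no.
K [Thu 04:00, Thu 06:00] → after → no.
N [Tue 00:00, Wed 08:00] → meets → no.
Q [Fri 08:00, Fri 09:00] → after → no.
U [Mon 22:00, Tue 15:00] → before → no.
V [Tue 13:00, Fri 09:00] → contains → yes.
W [Wed 23:00, Fri 23:00] → after → no.
Z [Mon 03:00, Thu 00:00] → contains → yes.
Result: V, Z.

V, Z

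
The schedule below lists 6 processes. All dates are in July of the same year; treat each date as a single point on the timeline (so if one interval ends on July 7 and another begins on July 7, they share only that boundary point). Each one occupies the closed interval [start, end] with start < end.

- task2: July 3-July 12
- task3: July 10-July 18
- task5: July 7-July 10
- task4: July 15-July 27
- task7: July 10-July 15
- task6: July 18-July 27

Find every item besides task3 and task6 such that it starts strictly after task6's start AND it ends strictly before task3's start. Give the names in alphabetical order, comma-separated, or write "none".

none

Conditions: its start is strictly after task6's start (X.start > July 18) AND its end is strictly before task3's start (X.end < July 10).
task2: start July 3 > July 18? ✗; end July 12 < July 10? ✗ → no.
task4: start July 15 > July 18? ✗; end July 27 < July 10? ✗ → no.
task5: start July 7 > July 18? ✗; end July 10 < July 10? ✗ → no.
task7: start July 10 > July 18? ✗; end July 15 < July 10? ✗ → no.
Result: none.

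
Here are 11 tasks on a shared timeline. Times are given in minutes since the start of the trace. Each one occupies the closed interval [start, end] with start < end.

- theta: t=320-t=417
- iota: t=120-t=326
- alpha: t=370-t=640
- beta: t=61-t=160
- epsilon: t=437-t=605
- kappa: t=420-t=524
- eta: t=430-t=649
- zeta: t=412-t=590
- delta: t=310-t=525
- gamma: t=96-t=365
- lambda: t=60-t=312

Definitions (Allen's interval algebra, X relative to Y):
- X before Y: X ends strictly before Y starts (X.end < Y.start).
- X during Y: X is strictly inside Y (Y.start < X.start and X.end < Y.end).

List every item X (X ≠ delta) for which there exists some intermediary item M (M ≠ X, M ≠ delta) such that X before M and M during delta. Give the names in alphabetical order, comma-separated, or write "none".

beta, gamma, iota, lambda, theta

Target delta = [t=310, t=525].
Intermediaries M with M during delta: kappa, theta.
Via kappa — items with X before kappa: beta, gamma, iota, lambda, theta.
Via theta — items with X before theta: beta, lambda.
Union: beta, gamma, iota, lambda, theta.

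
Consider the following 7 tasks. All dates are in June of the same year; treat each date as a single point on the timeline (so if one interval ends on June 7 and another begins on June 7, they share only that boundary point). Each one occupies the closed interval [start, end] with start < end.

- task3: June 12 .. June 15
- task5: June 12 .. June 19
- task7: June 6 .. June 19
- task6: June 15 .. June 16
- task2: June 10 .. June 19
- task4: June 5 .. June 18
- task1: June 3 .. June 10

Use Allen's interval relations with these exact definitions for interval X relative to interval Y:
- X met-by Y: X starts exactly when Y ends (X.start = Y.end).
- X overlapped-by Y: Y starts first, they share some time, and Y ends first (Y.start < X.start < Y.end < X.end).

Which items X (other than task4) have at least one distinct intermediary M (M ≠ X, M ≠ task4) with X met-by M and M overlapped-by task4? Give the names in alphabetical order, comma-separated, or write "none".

none

Target task4 = [June 5, June 18].
Intermediaries M with M overlapped-by task4: task2, task5, task7.
Via task2 — items with X met-by task2: none.
Via task5 — items with X met-by task5: none.
Via task7 — items with X met-by task7: none.
Union: none.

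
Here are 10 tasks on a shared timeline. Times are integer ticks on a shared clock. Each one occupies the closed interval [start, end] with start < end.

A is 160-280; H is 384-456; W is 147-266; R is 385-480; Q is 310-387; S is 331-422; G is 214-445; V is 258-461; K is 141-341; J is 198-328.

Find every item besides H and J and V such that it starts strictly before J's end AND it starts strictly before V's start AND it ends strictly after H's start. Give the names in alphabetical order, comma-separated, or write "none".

G

Conditions: its start is strictly before J's end (X.start < 328) AND its start is strictly before V's start (X.start < 258) AND its end is strictly after H's start (X.end > 384).
A: start 160 < 328? ✓; start 160 < 258? ✓; end 280 > 384? ✗ → no.
G: start 214 < 328? ✓; start 214 < 258? ✓; end 445 > 384? ✓ → yes.
K: start 141 < 328? ✓; start 141 < 258? ✓; end 341 > 384? ✗ → no.
Q: start 310 < 328? ✓; start 310 < 258? ✗; end 387 > 384? ✓ → no.
R: start 385 < 328? ✗; start 385 < 258? ✗; end 480 > 384? ✓ → no.
S: start 331 < 328? ✗; start 331 < 258? ✗; end 422 > 384? ✓ → no.
W: start 147 < 328? ✓; start 147 < 258? ✓; end 266 > 384? ✗ → no.
Result: G.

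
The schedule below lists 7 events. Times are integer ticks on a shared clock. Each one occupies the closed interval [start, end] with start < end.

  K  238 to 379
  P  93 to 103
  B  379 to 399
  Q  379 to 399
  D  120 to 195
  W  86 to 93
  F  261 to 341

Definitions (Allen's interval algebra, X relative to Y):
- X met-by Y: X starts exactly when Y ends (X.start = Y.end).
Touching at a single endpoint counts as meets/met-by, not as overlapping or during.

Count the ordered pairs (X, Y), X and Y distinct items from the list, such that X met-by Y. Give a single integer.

Checking all 42 ordered pairs for relation 'met-by'; matching pairs in alphabetical order:
(B, K): B met-by K ✓
(P, W): P met-by W ✓
(Q, K): Q met-by K ✓
Count: 3.

3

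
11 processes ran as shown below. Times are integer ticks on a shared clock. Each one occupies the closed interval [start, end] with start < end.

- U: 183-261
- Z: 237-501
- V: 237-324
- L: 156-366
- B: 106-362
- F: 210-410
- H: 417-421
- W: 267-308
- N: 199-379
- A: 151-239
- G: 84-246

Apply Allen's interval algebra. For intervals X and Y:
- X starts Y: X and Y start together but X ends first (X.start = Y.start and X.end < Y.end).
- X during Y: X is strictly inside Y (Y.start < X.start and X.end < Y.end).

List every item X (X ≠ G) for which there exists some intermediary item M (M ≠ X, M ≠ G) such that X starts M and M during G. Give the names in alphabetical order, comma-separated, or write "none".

Target G = [84, 246].
Intermediaries M with M during G: A.
Via A — items with X starts A: none.
Union: none.

none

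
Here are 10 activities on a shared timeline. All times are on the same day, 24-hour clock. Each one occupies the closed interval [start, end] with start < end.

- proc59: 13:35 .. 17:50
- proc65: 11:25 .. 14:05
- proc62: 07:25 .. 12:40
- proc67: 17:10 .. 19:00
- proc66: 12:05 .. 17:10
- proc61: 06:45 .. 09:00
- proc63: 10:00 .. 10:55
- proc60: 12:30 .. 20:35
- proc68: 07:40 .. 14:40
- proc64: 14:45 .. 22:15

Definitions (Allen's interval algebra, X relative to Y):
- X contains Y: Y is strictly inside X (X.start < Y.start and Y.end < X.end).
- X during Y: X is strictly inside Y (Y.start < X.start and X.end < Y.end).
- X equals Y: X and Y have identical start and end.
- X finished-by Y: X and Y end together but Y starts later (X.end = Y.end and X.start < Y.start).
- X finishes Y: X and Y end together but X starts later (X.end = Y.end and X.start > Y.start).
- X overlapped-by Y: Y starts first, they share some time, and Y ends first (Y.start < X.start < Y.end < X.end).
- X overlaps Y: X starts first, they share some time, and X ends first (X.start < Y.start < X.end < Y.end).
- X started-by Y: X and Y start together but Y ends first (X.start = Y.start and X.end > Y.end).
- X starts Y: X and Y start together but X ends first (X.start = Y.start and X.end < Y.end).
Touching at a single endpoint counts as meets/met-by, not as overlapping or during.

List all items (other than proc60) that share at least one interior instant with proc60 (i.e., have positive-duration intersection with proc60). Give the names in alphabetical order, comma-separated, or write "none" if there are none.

proc59, proc62, proc64, proc65, proc66, proc67, proc68

Target proc60 = [12:30, 20:35].
proc59 [13:35, 17:50] → during → yes.
proc61 [06:45, 09:00] → before → no.
proc62 [07:25, 12:40] → overlaps → yes.
proc63 [10:00, 10:55] → before → no.
proc64 [14:45, 22:15] → overlapped-by → yes.
proc65 [11:25, 14:05] → overlaps → yes.
proc66 [12:05, 17:10] → overlaps → yes.
proc67 [17:10, 19:00] → during → yes.
proc68 [07:40, 14:40] → overlaps → yes.
Result: proc59, proc62, proc64, proc65, proc66, proc67, proc68.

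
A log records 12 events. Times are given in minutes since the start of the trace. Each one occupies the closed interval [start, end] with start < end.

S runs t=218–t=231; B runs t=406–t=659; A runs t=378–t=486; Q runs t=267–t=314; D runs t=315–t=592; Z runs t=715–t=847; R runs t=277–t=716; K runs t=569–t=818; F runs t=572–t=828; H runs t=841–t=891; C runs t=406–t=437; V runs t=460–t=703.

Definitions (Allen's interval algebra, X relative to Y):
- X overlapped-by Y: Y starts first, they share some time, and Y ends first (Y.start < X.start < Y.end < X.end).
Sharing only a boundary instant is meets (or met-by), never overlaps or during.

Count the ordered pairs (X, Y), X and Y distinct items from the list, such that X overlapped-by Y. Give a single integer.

19

Checking all 132 ordered pairs for relation 'overlapped-by'; matching pairs in alphabetical order:
(B, A): B overlapped-by A ✓
(B, D): B overlapped-by D ✓
(F, B): F overlapped-by B ✓
(F, D): F overlapped-by D ✓
(F, K): F overlapped-by K ✓
(F, R): F overlapped-by R ✓
(F, V): F overlapped-by V ✓
(H, Z): H overlapped-by Z ✓
(K, B): K overlapped-by B ✓
(K, D): K overlapped-by D ✓
(K, R): K overlapped-by R ✓
(K, V): K overlapped-by V ✓
(R, Q): R overlapped-by Q ✓
(V, A): V overlapped-by A ✓
(V, B): V overlapped-by B ✓
(V, D): V overlapped-by D ✓
(Z, F): Z overlapped-by F ✓
(Z, K): Z overlapped-by K ✓
(Z, R): Z overlapped-by R ✓
Count: 19.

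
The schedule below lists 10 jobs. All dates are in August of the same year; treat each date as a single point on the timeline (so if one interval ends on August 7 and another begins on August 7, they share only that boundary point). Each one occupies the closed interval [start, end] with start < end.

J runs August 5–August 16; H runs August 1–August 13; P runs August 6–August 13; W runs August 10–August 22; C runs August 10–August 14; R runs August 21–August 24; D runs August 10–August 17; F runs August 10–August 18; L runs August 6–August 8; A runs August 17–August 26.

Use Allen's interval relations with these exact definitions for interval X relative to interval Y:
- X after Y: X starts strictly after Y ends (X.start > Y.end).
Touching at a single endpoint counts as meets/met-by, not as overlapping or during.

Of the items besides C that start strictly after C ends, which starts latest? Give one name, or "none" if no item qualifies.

Target C = [August 10, August 14].
A [August 17, August 26] → after → candidate.
D [August 10, August 17] → started-by → excluded.
F [August 10, August 18] → started-by → excluded.
H [August 1, August 13] → overlaps → excluded.
J [August 5, August 16] → contains → excluded.
L [August 6, August 8] → before → excluded.
P [August 6, August 13] → overlaps → excluded.
R [August 21, August 24] → after → candidate.
W [August 10, August 22] → started-by → excluded.
Among candidates, latest start is August 21 → R.

R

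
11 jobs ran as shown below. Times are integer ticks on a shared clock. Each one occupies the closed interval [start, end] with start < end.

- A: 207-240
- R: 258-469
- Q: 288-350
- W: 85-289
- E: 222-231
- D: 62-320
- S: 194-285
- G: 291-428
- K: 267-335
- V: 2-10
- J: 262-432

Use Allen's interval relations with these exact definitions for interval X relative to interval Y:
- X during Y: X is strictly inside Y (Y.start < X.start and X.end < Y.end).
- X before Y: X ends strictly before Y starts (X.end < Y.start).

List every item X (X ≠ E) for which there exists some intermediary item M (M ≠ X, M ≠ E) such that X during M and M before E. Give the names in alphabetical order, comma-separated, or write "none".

none

Target E = [222, 231].
Intermediaries M with M before E: V.
Via V — items with X during V: none.
Union: none.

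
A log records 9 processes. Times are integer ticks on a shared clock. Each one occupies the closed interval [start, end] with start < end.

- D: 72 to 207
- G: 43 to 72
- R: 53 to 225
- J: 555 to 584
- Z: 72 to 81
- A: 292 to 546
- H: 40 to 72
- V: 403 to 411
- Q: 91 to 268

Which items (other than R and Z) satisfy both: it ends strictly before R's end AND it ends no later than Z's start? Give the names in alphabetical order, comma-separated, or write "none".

G, H

Conditions: its end is strictly before R's end (X.end < 225) AND its end is no later than Z's start (X.end <= 72).
A: end 546 < 225? ✗; end 546 <= 72? ✗ → no.
D: end 207 < 225? ✓; end 207 <= 72? ✗ → no.
G: end 72 < 225? ✓; end 72 <= 72? ✓ → yes.
H: end 72 < 225? ✓; end 72 <= 72? ✓ → yes.
J: end 584 < 225? ✗; end 584 <= 72? ✗ → no.
Q: end 268 < 225? ✗; end 268 <= 72? ✗ → no.
V: end 411 < 225? ✗; end 411 <= 72? ✗ → no.
Result: G, H.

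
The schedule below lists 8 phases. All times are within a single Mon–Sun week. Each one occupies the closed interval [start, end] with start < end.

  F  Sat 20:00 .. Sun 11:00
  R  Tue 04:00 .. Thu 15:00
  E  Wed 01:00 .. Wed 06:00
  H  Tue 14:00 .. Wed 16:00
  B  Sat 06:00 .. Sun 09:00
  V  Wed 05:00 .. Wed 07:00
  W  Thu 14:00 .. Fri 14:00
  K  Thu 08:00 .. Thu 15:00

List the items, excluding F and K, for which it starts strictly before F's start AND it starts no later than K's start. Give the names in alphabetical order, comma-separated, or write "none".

E, H, R, V

Conditions: its start is strictly before F's start (X.start < Sat 20:00) AND its start is no later than K's start (X.start <= Thu 08:00).
B: start Sat 06:00 < Sat 20:00? ✓; start Sat 06:00 <= Thu 08:00? ✗ → no.
E: start Wed 01:00 < Sat 20:00? ✓; start Wed 01:00 <= Thu 08:00? ✓ → yes.
H: start Tue 14:00 < Sat 20:00? ✓; start Tue 14:00 <= Thu 08:00? ✓ → yes.
R: start Tue 04:00 < Sat 20:00? ✓; start Tue 04:00 <= Thu 08:00? ✓ → yes.
V: start Wed 05:00 < Sat 20:00? ✓; start Wed 05:00 <= Thu 08:00? ✓ → yes.
W: start Thu 14:00 < Sat 20:00? ✓; start Thu 14:00 <= Thu 08:00? ✗ → no.
Result: E, H, R, V.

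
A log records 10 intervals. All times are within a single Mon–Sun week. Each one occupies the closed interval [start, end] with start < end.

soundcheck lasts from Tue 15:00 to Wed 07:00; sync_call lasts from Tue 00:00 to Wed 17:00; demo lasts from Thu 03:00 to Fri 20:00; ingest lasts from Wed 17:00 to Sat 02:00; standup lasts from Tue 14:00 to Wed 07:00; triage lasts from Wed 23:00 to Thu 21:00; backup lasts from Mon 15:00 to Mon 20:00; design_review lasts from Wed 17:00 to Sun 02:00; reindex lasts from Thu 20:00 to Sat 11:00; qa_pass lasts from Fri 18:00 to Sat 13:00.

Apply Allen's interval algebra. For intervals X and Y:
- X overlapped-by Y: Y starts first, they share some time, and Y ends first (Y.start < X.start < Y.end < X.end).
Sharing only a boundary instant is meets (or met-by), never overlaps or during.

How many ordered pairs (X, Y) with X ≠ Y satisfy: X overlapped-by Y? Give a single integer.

7

Checking all 90 ordered pairs for relation 'overlapped-by'; matching pairs in alphabetical order:
(demo, triage): demo overlapped-by triage ✓
(qa_pass, demo): qa_pass overlapped-by demo ✓
(qa_pass, ingest): qa_pass overlapped-by ingest ✓
(qa_pass, reindex): qa_pass overlapped-by reindex ✓
(reindex, demo): reindex overlapped-by demo ✓
(reindex, ingest): reindex overlapped-by ingest ✓
(reindex, triage): reindex overlapped-by triage ✓
Count: 7.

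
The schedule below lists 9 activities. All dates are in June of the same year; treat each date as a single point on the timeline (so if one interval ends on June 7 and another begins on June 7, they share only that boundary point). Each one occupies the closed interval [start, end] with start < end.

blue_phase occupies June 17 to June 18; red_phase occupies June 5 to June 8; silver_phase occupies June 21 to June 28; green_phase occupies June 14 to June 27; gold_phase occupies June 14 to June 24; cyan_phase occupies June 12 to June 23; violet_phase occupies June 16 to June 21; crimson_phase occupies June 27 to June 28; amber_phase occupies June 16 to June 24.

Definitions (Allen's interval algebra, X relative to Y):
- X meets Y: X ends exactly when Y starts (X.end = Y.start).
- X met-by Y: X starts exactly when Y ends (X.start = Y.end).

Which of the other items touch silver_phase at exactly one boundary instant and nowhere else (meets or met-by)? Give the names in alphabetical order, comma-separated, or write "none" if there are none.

Target silver_phase = [June 21, June 28].
amber_phase [June 16, June 24] → overlaps → no.
blue_phase [June 17, June 18] → before → no.
crimson_phase [June 27, June 28] → finishes → no.
cyan_phase [June 12, June 23] → overlaps → no.
gold_phase [June 14, June 24] → overlaps → no.
green_phase [June 14, June 27] → overlaps → no.
red_phase [June 5, June 8] → before → no.
violet_phase [June 16, June 21] → meets → yes.
Result: violet_phase.

violet_phase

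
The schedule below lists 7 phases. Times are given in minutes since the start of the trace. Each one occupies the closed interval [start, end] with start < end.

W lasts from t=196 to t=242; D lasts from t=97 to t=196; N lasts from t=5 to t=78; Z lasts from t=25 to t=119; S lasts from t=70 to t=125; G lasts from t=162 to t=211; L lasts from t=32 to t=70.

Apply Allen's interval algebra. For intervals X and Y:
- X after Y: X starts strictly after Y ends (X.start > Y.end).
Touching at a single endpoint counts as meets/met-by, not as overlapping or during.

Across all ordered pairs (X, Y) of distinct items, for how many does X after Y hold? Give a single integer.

10

Checking all 42 ordered pairs for relation 'after'; matching pairs in alphabetical order:
(D, L): D after L ✓
(D, N): D after N ✓
(G, L): G after L ✓
(G, N): G after N ✓
(G, S): G after S ✓
(G, Z): G after Z ✓
(W, L): W after L ✓
(W, N): W after N ✓
(W, S): W after S ✓
(W, Z): W after Z ✓
Count: 10.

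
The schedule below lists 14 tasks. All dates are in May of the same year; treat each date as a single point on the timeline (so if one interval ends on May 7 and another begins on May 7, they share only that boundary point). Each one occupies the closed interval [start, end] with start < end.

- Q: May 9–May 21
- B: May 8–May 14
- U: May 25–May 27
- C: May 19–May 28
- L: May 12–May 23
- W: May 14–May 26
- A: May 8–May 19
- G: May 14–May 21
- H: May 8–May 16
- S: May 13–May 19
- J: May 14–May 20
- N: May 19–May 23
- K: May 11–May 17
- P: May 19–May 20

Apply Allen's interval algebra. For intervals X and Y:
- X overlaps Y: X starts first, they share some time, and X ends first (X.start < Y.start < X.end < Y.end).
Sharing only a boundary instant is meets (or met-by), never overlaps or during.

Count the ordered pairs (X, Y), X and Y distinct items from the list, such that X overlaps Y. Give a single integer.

36

Checking all 182 ordered pairs for relation 'overlaps'; matching pairs in alphabetical order:
(A, G): A overlaps G ✓
(A, J): A overlaps J ✓
(A, L): A overlaps L ✓
(A, Q): A overlaps Q ✓
(A, W): A overlaps W ✓
(B, K): B overlaps K ✓
(B, L): B overlaps L ✓
(B, Q): B overlaps Q ✓
(B, S): B overlaps S ✓
(G, C): G overlaps C ✓
(G, N): G overlaps N ✓
(H, G): H overlaps G ✓
(H, J): H overlaps J ✓
(H, K): H overlaps K ✓
(H, L): H overlaps L ✓
(H, Q): H overlaps Q ✓
(H, S): H overlaps S ✓
(H, W): H overlaps W ✓
(J, C): J overlaps C ✓
(J, N): J overlaps N ✓
(K, G): K overlaps G ✓
(K, J): K overlaps J ✓
(K, L): K overlaps L ✓
(K, S): K overlaps S ✓
... plus 12 further pairs not listed.
Count: 36.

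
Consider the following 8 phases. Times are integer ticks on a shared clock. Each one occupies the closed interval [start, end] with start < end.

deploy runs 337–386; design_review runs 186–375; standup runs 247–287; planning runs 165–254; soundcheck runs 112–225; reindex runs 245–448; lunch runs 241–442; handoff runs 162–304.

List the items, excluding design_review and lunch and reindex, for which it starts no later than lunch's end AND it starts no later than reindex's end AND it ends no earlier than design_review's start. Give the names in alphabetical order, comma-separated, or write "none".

Conditions: its start is no later than lunch's end (X.start <= 442) AND its start is no later than reindex's end (X.start <= 448) AND its end is no earlier than design_review's start (X.end >= 186).
deploy: start 337 <= 442? ✓; start 337 <= 448? ✓; end 386 >= 186? ✓ → yes.
handoff: start 162 <= 442? ✓; start 162 <= 448? ✓; end 304 >= 186? ✓ → yes.
planning: start 165 <= 442? ✓; start 165 <= 448? ✓; end 254 >= 186? ✓ → yes.
soundcheck: start 112 <= 442? ✓; start 112 <= 448? ✓; end 225 >= 186? ✓ → yes.
standup: start 247 <= 442? ✓; start 247 <= 448? ✓; end 287 >= 186? ✓ → yes.
Result: deploy, handoff, planning, soundcheck, standup.

deploy, handoff, planning, soundcheck, standup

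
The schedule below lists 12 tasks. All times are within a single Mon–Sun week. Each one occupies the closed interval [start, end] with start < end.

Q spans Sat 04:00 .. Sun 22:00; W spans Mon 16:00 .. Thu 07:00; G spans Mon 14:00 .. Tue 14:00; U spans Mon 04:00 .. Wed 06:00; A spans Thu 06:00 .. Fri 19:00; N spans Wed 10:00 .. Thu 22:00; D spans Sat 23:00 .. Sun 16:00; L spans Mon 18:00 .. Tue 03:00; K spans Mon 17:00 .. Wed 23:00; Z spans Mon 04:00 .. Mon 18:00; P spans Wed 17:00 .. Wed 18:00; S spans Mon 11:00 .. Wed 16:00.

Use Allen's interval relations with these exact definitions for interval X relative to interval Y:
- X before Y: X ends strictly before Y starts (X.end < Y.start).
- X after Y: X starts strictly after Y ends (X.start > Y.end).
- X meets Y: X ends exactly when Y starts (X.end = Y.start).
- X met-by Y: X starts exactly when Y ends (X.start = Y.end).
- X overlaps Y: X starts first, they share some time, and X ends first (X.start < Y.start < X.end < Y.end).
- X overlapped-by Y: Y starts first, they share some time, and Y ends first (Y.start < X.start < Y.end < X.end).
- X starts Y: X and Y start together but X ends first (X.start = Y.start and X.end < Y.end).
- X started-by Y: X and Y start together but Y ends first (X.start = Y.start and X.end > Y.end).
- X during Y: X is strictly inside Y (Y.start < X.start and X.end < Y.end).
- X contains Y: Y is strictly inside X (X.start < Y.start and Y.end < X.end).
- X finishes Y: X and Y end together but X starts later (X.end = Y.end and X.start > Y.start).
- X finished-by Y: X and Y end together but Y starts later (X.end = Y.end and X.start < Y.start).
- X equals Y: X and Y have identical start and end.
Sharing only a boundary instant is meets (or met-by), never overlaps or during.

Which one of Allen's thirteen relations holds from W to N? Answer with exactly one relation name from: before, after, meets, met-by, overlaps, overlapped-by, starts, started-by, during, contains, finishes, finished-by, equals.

overlaps

W = [Mon 16:00, Thu 07:00]; N = [Wed 10:00, Thu 22:00].
Compare endpoints: W.start < N.start, W.start < N.end, W.end > N.start, W.end < N.end.
That pattern is 'overlaps'.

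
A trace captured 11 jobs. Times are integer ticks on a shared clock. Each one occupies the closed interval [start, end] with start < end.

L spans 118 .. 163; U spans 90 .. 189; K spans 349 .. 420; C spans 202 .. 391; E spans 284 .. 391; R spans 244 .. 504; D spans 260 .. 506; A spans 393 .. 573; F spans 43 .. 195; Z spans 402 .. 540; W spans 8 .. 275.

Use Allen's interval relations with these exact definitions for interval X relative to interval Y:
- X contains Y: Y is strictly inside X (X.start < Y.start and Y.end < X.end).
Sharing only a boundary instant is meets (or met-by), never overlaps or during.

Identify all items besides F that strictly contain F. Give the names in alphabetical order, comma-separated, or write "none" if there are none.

Target F = [43, 195].
A [393, 573] → after → no.
C [202, 391] → after → no.
D [260, 506] → after → no.
E [284, 391] → after → no.
K [349, 420] → after → no.
L [118, 163] → during → no.
R [244, 504] → after → no.
U [90, 189] → during → no.
W [8, 275] → contains → yes.
Z [402, 540] → after → no.
Result: W.

W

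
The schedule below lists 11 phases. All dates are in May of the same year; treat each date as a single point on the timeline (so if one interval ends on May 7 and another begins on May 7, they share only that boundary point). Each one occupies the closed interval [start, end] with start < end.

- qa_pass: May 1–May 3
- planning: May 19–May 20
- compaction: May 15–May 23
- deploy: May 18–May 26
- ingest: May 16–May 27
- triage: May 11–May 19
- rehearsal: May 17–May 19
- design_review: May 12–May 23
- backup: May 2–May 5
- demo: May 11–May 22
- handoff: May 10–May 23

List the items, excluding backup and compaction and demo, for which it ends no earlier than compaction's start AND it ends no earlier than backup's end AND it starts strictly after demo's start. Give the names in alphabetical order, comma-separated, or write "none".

deploy, design_review, ingest, planning, rehearsal

Conditions: its end is no earlier than compaction's start (X.end >= May 15) AND its end is no earlier than backup's end (X.end >= May 5) AND its start is strictly after demo's start (X.start > May 11).
deploy: end May 26 >= May 15? ✓; end May 26 >= May 5? ✓; start May 18 > May 11? ✓ → yes.
design_review: end May 23 >= May 15? ✓; end May 23 >= May 5? ✓; start May 12 > May 11? ✓ → yes.
handoff: end May 23 >= May 15? ✓; end May 23 >= May 5? ✓; start May 10 > May 11? ✗ → no.
ingest: end May 27 >= May 15? ✓; end May 27 >= May 5? ✓; start May 16 > May 11? ✓ → yes.
planning: end May 20 >= May 15? ✓; end May 20 >= May 5? ✓; start May 19 > May 11? ✓ → yes.
qa_pass: end May 3 >= May 15? ✗; end May 3 >= May 5? ✗; start May 1 > May 11? ✗ → no.
rehearsal: end May 19 >= May 15? ✓; end May 19 >= May 5? ✓; start May 17 > May 11? ✓ → yes.
triage: end May 19 >= May 15? ✓; end May 19 >= May 5? ✓; start May 11 > May 11? ✗ → no.
Result: deploy, design_review, ingest, planning, rehearsal.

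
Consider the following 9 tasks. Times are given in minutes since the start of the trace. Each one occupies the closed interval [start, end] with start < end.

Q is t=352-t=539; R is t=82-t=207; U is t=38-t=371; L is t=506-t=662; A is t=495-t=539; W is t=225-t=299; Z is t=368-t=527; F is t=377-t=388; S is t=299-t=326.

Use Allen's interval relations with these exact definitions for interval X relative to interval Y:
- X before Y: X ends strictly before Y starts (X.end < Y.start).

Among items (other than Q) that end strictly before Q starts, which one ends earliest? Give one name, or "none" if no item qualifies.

Target Q = [t=352, t=539].
A [t=495, t=539] → finishes → excluded.
F [t=377, t=388] → during → excluded.
L [t=506, t=662] → overlapped-by → excluded.
R [t=82, t=207] → before → candidate.
S [t=299, t=326] → before → candidate.
U [t=38, t=371] → overlaps → excluded.
W [t=225, t=299] → before → candidate.
Z [t=368, t=527] → during → excluded.
Among candidates, earliest end is t=207 → R.

R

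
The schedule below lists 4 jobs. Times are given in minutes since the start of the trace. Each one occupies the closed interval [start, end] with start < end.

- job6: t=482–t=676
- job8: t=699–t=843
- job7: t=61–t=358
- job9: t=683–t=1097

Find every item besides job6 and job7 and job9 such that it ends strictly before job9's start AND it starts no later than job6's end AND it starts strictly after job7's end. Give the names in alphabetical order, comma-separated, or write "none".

Conditions: its end is strictly before job9's start (X.end < t=683) AND its start is no later than job6's end (X.start <= t=676) AND its start is strictly after job7's end (X.start > t=358).
job8: end t=843 < t=683? ✗; start t=699 <= t=676? ✗; start t=699 > t=358? ✓ → no.
Result: none.

none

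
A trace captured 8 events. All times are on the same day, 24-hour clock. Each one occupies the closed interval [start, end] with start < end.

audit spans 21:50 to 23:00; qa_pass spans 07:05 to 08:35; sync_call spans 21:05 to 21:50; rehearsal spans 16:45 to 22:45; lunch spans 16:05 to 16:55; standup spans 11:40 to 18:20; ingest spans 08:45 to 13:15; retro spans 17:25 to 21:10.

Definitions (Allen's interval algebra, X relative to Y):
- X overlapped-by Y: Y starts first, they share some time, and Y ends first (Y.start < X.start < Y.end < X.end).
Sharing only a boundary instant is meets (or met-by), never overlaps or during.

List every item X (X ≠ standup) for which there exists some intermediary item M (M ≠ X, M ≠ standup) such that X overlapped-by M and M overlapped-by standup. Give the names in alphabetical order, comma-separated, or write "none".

audit, sync_call

Target standup = [11:40, 18:20].
Intermediaries M with M overlapped-by standup: rehearsal, retro.
Via rehearsal — items with X overlapped-by rehearsal: audit.
Via retro — items with X overlapped-by retro: sync_call.
Union: audit, sync_call.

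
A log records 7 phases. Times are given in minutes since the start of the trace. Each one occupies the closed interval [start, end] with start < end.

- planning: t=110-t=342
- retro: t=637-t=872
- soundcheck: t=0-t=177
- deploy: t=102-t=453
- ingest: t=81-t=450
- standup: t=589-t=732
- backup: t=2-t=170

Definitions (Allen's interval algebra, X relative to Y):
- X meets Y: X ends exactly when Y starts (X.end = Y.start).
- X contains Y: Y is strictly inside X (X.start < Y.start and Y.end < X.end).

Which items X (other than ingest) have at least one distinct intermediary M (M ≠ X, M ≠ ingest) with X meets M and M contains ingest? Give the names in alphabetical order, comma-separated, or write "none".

none

Target ingest = [t=81, t=450].
Intermediaries M with M contains ingest: none.
Union: none.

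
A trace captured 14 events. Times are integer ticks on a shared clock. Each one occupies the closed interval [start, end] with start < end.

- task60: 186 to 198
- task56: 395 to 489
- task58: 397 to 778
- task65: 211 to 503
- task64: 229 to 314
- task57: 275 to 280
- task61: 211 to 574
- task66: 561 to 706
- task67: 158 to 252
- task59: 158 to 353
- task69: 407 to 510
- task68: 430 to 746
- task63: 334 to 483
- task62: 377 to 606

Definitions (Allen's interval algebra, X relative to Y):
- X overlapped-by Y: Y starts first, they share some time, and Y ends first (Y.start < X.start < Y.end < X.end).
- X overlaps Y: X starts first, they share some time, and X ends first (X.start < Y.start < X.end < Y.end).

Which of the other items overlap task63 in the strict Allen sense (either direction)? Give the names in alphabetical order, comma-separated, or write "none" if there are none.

task56, task58, task59, task62, task68, task69

Target task63 = [334, 483].
task56 [395, 489] → overlapped-by → yes.
task57 [275, 280] → before → no.
task58 [397, 778] → overlapped-by → yes.
task59 [158, 353] → overlaps → yes.
task60 [186, 198] → before → no.
task61 [211, 574] → contains → no.
task62 [377, 606] → overlapped-by → yes.
task64 [229, 314] → before → no.
task65 [211, 503] → contains → no.
task66 [561, 706] → after → no.
task67 [158, 252] → before → no.
task68 [430, 746] → overlapped-by → yes.
task69 [407, 510] → overlapped-by → yes.
Result: task56, task58, task59, task62, task68, task69.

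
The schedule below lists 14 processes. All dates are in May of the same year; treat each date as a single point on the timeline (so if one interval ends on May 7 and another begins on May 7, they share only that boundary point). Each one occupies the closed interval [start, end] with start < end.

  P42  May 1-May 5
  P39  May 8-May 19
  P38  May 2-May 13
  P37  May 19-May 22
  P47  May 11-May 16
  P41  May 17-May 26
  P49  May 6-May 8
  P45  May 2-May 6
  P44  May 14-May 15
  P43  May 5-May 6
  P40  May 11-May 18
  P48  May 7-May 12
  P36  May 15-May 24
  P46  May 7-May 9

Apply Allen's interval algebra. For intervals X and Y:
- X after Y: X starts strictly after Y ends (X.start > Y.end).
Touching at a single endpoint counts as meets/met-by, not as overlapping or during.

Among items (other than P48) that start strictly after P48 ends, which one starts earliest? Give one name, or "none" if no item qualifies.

Target P48 = [May 7, May 12].
P36 [May 15, May 24] → after → candidate.
P37 [May 19, May 22] → after → candidate.
P38 [May 2, May 13] → contains → excluded.
P39 [May 8, May 19] → overlapped-by → excluded.
P40 [May 11, May 18] → overlapped-by → excluded.
P41 [May 17, May 26] → after → candidate.
P42 [May 1, May 5] → before → excluded.
P43 [May 5, May 6] → before → excluded.
P44 [May 14, May 15] → after → candidate.
P45 [May 2, May 6] → before → excluded.
P46 [May 7, May 9] → starts → excluded.
P47 [May 11, May 16] → overlapped-by → excluded.
P49 [May 6, May 8] → overlaps → excluded.
Among candidates, earliest start is May 14 → P44.

P44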